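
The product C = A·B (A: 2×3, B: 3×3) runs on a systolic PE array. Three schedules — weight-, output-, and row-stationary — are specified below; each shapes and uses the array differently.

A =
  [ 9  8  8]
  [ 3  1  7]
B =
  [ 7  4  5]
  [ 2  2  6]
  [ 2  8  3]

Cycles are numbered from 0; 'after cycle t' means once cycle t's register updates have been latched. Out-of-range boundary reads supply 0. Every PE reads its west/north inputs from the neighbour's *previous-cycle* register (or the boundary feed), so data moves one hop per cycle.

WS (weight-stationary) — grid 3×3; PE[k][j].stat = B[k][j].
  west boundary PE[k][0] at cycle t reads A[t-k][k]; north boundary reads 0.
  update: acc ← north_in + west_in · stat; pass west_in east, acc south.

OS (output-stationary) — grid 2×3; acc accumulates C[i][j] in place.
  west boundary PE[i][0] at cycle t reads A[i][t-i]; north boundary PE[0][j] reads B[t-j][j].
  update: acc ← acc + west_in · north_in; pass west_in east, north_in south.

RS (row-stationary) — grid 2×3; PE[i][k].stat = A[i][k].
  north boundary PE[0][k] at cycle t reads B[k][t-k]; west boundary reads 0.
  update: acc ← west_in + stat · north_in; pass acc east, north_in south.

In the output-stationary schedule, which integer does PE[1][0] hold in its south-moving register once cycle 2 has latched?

register = 2

OS (2×3). Following PE[1][0] plus its west/north inputs:
  cycle 0: PE[0][0] → acc 63, east 9, south 7
  cycle 0: PE[1][0] → acc 0, east 0, south 0
  cycle 1: PE[0][0] → acc 79, east 8, south 2
  cycle 1: PE[1][0] → acc 21, east 3, south 7
  cycle 2: PE[0][0] → acc 95, east 8, south 2
  cycle 2: PE[1][0] → acc 23, east 1, south 2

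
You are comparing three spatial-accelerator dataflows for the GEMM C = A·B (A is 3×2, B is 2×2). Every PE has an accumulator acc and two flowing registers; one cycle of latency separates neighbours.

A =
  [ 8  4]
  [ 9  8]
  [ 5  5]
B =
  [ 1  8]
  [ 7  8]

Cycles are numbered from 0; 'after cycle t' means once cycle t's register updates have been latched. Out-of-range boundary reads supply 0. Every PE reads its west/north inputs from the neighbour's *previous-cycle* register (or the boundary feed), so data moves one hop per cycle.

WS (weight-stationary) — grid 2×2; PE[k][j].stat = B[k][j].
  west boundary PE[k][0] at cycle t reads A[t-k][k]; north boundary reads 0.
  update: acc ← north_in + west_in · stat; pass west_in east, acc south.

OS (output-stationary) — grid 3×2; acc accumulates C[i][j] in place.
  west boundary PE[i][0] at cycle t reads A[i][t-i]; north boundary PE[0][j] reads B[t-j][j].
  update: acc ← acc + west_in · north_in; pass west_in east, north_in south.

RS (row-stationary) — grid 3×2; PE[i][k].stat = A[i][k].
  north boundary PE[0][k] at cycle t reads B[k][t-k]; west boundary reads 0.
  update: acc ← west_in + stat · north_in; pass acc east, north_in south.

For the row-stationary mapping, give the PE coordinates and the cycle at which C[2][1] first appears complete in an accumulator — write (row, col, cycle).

(row, col, cycle) = (2, 1, 4)

RS — PE[2][1] is where C[2][1] collects:
  c0 r2c1: 0 / 0 / 0
  c1 r2c1: 0 / 0 / 0
  c2 r2c1: 0 / 0 / 0
  c3 r2c1: 40 / 40 / 7
  c4 r2c1: 80 / 80 / 8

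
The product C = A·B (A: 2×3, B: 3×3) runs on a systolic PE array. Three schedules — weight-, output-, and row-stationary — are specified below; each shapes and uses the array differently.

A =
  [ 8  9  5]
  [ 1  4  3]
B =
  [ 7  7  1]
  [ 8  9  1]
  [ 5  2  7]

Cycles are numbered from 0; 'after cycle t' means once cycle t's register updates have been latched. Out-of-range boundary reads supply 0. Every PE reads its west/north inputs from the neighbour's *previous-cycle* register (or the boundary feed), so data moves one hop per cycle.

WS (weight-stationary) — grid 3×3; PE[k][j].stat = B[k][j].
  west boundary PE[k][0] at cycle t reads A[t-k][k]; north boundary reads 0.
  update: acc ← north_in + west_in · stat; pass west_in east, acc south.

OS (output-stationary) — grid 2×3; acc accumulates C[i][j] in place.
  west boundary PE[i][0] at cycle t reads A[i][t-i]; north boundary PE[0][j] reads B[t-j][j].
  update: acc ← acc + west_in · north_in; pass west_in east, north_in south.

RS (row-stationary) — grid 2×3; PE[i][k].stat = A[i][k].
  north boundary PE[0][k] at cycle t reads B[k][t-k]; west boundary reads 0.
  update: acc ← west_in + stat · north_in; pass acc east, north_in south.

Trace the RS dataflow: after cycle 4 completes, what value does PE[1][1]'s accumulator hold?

Tracing RS — 2×3 array, target PE[1][1]:
  cycle 0: PE[0][1] → acc 0, east 0, south 0
  cycle 0: PE[1][0] → acc 0, east 0, south 0
  cycle 0: PE[1][1] → acc 0, east 0, south 0
  cycle 1: PE[0][1] → acc 128, east 128, south 8
  cycle 1: PE[1][0] → acc 7, east 7, south 7
  cycle 1: PE[1][1] → acc 0, east 0, south 0
  cycle 2: PE[0][1] → acc 137, east 137, south 9
  cycle 2: PE[1][0] → acc 7, east 7, south 7
  cycle 2: PE[1][1] → acc 39, east 39, south 8
  cycle 3: PE[0][1] → acc 17, east 17, south 1
  cycle 3: PE[1][0] → acc 1, east 1, south 1
  cycle 3: PE[1][1] → acc 43, east 43, south 9
  cycle 4: PE[0][1] → acc 0, east 0, south 0
  cycle 4: PE[1][0] → acc 0, east 0, south 0
  cycle 4: PE[1][1] → acc 5, east 5, south 1

PE[1][1].acc = 5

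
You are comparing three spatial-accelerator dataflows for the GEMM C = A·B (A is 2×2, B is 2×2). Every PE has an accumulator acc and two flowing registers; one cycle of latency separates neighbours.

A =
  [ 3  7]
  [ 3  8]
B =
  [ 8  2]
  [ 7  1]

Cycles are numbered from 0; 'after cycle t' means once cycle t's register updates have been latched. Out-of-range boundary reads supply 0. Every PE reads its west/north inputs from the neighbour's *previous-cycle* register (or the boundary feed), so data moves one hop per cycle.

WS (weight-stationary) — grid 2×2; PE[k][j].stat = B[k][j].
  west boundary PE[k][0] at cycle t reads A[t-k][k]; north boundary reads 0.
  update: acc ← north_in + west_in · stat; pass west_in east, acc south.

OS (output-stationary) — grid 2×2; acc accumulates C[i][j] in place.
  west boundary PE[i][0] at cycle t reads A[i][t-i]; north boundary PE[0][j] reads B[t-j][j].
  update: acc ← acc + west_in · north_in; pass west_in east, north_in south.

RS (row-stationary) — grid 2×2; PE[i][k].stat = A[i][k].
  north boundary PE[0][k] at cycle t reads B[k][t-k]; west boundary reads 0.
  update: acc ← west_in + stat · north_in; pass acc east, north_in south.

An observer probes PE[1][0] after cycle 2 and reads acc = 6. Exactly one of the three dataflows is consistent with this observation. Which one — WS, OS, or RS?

dataflow = RS

— WS: 2×2; PE[1][0] trace:
  step 0 · PE1,0: acc=0; fwd→0 fwd↓0
  step 1 · PE1,0: acc=73; fwd→7 fwd↓73
  step 2 · PE1,0: acc=80; fwd→8 fwd↓80
— OS: 2×2; PE[1][0] trace:
  step 0 · PE1,0: acc=0; fwd→0 fwd↓0
  step 1 · PE1,0: acc=24; fwd→3 fwd↓8
  step 2 · PE1,0: acc=80; fwd→8 fwd↓7
— RS: 2×2; PE[1][0] trace:
  step 0 · PE1,0: acc=0; fwd→0 fwd↓0
  step 1 · PE1,0: acc=24; fwd→24 fwd↓8
  step 2 · PE1,0: acc=6; fwd→6 fwd↓2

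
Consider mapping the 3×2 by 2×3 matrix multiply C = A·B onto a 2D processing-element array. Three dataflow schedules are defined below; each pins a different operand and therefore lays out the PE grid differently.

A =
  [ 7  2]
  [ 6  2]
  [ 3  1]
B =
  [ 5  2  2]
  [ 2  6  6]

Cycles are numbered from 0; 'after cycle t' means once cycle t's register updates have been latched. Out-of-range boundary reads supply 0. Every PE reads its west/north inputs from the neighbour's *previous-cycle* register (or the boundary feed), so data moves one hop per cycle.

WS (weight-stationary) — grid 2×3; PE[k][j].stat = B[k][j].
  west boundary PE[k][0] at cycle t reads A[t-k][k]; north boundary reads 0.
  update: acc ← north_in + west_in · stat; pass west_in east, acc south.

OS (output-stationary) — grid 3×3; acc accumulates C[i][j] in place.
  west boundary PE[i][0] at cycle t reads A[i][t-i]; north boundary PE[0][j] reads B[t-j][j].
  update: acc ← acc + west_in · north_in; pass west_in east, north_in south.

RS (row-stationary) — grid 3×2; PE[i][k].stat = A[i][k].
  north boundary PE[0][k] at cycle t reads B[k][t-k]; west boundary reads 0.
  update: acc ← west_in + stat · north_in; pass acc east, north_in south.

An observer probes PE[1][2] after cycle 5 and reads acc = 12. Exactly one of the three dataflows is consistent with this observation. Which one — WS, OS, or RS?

dataflow = WS

Under WS (2×3), PE[1][2]:
  @0  [1,2]  acc 0  |  →0  ↓0
  @1  [1,2]  acc 0  |  →0  ↓0
  @2  [1,2]  acc 0  |  →0  ↓0
  @3  [1,2]  acc 26  |  →2  ↓26
  @4  [1,2]  acc 24  |  →2  ↓24
  @5  [1,2]  acc 12  |  →1  ↓12
Under OS (3×3), PE[1][2]:
  @0  [1,2]  acc 0  |  →0  ↓0
  @1  [1,2]  acc 0  |  →0  ↓0
  @2  [1,2]  acc 0  |  →0  ↓0
  @3  [1,2]  acc 12  |  →6  ↓2
  @4  [1,2]  acc 24  |  →2  ↓6
  @5  [1,2]  acc 24  |  →0  ↓0
— RS: 3×2 array has no PE[1][2].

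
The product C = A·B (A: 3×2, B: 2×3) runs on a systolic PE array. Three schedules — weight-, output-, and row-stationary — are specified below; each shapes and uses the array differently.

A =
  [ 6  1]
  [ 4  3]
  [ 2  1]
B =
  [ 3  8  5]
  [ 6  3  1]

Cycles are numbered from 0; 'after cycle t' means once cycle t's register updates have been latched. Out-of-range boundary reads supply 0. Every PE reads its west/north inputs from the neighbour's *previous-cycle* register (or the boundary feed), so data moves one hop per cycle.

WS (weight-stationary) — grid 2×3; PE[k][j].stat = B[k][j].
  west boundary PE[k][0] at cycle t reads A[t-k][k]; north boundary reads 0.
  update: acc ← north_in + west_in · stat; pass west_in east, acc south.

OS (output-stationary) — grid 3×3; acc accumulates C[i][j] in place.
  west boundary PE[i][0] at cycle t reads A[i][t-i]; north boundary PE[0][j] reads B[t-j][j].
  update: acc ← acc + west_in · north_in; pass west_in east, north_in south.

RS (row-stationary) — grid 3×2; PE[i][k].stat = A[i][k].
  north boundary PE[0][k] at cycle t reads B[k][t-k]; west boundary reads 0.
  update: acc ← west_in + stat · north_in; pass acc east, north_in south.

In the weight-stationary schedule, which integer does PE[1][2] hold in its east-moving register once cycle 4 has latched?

WS on a 2×3 grid — tracing PE[1][2] and its feeders:
  t=0 PE[0][2]: acc=0 h=0 v=0
  t=0 PE[1][1]: acc=0 h=0 v=0
  t=0 PE[1][2]: acc=0 h=0 v=0
  t=1 PE[0][2]: acc=0 h=0 v=0
  t=1 PE[1][1]: acc=0 h=0 v=0
  t=1 PE[1][2]: acc=0 h=0 v=0
  t=2 PE[0][2]: acc=30 h=6 v=30
  t=2 PE[1][1]: acc=51 h=1 v=51
  t=2 PE[1][2]: acc=0 h=0 v=0
  t=3 PE[0][2]: acc=20 h=4 v=20
  t=3 PE[1][1]: acc=41 h=3 v=41
  t=3 PE[1][2]: acc=31 h=1 v=31
  t=4 PE[0][2]: acc=10 h=2 v=10
  t=4 PE[1][1]: acc=19 h=1 v=19
  t=4 PE[1][2]: acc=23 h=3 v=23

register = 3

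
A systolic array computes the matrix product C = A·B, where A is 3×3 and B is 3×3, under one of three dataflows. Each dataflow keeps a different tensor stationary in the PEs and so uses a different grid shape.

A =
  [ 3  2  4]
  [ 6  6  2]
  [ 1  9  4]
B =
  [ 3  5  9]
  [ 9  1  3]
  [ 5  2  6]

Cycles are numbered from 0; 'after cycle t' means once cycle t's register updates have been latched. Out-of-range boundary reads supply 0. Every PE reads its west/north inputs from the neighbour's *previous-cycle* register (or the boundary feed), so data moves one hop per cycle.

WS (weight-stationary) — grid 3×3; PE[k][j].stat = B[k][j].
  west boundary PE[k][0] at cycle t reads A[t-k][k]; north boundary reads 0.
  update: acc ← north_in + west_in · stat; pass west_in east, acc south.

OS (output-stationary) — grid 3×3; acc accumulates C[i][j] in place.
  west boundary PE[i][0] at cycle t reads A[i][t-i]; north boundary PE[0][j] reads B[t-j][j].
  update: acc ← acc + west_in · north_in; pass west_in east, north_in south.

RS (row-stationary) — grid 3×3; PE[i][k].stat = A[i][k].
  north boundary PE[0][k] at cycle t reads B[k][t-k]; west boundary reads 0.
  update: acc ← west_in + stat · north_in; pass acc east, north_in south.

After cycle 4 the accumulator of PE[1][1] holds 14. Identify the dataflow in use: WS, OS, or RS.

dataflow = WS

WS [3×3] PE[1][1] across cycles:
  t=0 PE[1][1]: acc=0 h=0 v=0
  t=1 PE[1][1]: acc=0 h=0 v=0
  t=2 PE[1][1]: acc=17 h=2 v=17
  t=3 PE[1][1]: acc=36 h=6 v=36
  t=4 PE[1][1]: acc=14 h=9 v=14
OS [3×3] PE[1][1] across cycles:
  t=0 PE[1][1]: acc=0 h=0 v=0
  t=1 PE[1][1]: acc=0 h=0 v=0
  t=2 PE[1][1]: acc=30 h=6 v=5
  t=3 PE[1][1]: acc=36 h=6 v=1
  t=4 PE[1][1]: acc=40 h=2 v=2
RS [3×3] PE[1][1] across cycles:
  t=0 PE[1][1]: acc=0 h=0 v=0
  t=1 PE[1][1]: acc=0 h=0 v=0
  t=2 PE[1][1]: acc=72 h=72 v=9
  t=3 PE[1][1]: acc=36 h=36 v=1
  t=4 PE[1][1]: acc=72 h=72 v=3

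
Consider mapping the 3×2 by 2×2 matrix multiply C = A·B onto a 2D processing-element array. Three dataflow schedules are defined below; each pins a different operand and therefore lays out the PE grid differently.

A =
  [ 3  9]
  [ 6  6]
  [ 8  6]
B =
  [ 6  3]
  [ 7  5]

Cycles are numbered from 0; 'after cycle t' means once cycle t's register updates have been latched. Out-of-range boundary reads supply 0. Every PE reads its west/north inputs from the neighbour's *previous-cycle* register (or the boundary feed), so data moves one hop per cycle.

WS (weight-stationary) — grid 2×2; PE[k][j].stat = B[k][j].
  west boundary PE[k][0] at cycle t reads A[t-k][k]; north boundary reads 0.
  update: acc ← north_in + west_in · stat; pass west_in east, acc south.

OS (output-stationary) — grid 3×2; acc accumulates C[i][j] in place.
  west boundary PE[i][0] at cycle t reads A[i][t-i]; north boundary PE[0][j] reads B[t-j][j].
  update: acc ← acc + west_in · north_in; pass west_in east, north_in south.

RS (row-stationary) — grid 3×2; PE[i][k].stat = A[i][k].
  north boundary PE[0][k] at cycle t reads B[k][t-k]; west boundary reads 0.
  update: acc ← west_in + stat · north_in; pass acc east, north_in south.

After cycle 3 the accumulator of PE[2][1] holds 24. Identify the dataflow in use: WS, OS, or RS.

WS: PE[2][1] is outside its 2×2 grid.
OS [3×2] PE[2][1] across cycles:
  after 0 — PE[2][1] acc=0, pass-E 0, pass-S 0
  after 1 — PE[2][1] acc=0, pass-E 0, pass-S 0
  after 2 — PE[2][1] acc=0, pass-E 0, pass-S 0
  after 3 — PE[2][1] acc=24, pass-E 8, pass-S 3
RS [3×2] PE[2][1] across cycles:
  after 0 — PE[2][1] acc=0, pass-E 0, pass-S 0
  after 1 — PE[2][1] acc=0, pass-E 0, pass-S 0
  after 2 — PE[2][1] acc=0, pass-E 0, pass-S 0
  after 3 — PE[2][1] acc=90, pass-E 90, pass-S 7

dataflow = OS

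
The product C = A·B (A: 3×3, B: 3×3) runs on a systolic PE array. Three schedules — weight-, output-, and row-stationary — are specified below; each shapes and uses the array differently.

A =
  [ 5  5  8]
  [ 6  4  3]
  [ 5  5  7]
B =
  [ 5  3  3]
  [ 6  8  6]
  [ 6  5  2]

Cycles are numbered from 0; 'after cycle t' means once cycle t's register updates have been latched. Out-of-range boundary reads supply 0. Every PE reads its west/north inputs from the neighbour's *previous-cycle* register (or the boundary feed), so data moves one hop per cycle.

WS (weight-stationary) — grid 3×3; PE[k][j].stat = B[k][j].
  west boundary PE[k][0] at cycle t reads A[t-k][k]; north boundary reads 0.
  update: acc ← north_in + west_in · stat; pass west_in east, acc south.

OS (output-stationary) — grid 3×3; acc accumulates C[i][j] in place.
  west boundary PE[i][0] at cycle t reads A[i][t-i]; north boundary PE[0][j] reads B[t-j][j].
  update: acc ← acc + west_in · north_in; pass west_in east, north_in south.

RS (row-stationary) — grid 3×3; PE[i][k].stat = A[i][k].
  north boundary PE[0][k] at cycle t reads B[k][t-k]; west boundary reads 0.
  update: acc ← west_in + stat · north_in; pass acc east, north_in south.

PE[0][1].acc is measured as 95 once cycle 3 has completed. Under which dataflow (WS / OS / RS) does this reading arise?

dataflow = OS

Under WS (3×3), PE[0][1]:
  @0  [0,1]  acc 0  |  →0  ↓0
  @1  [0,1]  acc 15  |  →5  ↓15
  @2  [0,1]  acc 18  |  →6  ↓18
  @3  [0,1]  acc 15  |  →5  ↓15
Under OS (3×3), PE[0][1]:
  @0  [0,1]  acc 0  |  →0  ↓0
  @1  [0,1]  acc 15  |  →5  ↓3
  @2  [0,1]  acc 55  |  →5  ↓8
  @3  [0,1]  acc 95  |  →8  ↓5
Under RS (3×3), PE[0][1]:
  @0  [0,1]  acc 0  |  →0  ↓0
  @1  [0,1]  acc 55  |  →55  ↓6
  @2  [0,1]  acc 55  |  →55  ↓8
  @3  [0,1]  acc 45  |  →45  ↓6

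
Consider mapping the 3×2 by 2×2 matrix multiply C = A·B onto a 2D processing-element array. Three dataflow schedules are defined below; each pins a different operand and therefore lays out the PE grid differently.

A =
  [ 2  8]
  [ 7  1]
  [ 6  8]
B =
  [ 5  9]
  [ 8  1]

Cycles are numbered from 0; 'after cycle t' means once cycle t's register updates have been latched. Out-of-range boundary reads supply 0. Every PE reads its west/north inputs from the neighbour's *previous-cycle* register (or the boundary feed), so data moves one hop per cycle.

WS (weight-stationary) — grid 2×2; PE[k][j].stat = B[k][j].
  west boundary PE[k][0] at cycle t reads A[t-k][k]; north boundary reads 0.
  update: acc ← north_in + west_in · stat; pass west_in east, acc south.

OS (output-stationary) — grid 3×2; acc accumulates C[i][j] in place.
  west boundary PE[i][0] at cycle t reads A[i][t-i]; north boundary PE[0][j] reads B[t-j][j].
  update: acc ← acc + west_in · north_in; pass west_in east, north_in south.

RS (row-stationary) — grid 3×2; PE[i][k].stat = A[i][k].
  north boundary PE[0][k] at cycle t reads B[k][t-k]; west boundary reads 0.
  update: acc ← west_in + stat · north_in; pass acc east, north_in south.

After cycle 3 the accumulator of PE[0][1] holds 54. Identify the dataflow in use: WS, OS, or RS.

dataflow = WS

WS [2×2] PE[0][1] across cycles:
  @0  [0,1]  acc 0  |  →0  ↓0
  @1  [0,1]  acc 18  |  →2  ↓18
  @2  [0,1]  acc 63  |  →7  ↓63
  @3  [0,1]  acc 54  |  →6  ↓54
OS [3×2] PE[0][1] across cycles:
  @0  [0,1]  acc 0  |  →0  ↓0
  @1  [0,1]  acc 18  |  →2  ↓9
  @2  [0,1]  acc 26  |  →8  ↓1
  @3  [0,1]  acc 26  |  →0  ↓0
RS [3×2] PE[0][1] across cycles:
  @0  [0,1]  acc 0  |  →0  ↓0
  @1  [0,1]  acc 74  |  →74  ↓8
  @2  [0,1]  acc 26  |  →26  ↓1
  @3  [0,1]  acc 0  |  →0  ↓0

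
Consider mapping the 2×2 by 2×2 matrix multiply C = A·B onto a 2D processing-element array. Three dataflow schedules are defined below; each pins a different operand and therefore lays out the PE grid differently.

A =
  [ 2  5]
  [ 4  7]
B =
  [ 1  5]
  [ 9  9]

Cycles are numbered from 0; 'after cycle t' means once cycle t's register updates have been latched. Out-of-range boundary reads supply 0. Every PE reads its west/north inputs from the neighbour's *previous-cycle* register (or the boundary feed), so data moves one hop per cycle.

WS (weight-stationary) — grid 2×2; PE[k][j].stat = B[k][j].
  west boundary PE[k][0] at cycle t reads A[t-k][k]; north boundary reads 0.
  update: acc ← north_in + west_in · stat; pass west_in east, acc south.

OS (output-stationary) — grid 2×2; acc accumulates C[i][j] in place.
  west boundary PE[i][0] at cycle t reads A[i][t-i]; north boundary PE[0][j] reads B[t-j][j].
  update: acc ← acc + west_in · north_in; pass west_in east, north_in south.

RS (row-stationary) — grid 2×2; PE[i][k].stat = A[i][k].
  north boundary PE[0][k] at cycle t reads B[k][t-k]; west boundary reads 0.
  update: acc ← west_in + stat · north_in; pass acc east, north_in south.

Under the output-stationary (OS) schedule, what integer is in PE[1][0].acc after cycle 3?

PE[1][0].acc = 67

OS (2×2). Following PE[1][0] plus its west/north inputs:
  cycle 0: PE[0][0] → acc 2, east 2, south 1
  cycle 0: PE[1][0] → acc 0, east 0, south 0
  cycle 1: PE[0][0] → acc 47, east 5, south 9
  cycle 1: PE[1][0] → acc 4, east 4, south 1
  cycle 2: PE[0][0] → acc 47, east 0, south 0
  cycle 2: PE[1][0] → acc 67, east 7, south 9
  cycle 3: PE[0][0] → acc 47, east 0, south 0
  cycle 3: PE[1][0] → acc 67, east 0, south 0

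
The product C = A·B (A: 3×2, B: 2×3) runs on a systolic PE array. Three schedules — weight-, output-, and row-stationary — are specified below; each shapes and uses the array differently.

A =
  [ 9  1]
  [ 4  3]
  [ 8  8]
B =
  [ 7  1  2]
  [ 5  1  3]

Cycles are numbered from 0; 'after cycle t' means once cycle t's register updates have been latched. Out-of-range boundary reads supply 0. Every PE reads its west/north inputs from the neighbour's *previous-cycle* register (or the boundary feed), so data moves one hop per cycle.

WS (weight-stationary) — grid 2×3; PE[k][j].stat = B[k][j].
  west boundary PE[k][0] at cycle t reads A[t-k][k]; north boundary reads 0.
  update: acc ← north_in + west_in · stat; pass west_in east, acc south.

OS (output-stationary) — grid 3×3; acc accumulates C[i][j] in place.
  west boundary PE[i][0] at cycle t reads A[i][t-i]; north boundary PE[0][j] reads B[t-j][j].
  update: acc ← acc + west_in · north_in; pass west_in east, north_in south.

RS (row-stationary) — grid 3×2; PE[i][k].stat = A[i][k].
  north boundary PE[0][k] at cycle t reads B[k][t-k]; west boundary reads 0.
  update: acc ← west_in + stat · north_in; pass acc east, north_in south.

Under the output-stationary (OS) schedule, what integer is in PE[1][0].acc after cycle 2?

PE[1][0].acc = 43

OS 3×3: PE[1][0] cycle-by-cycle (with neighbour feeds):
  t=0 PE[0][0]: acc=63 h=9 v=7
  t=0 PE[1][0]: acc=0 h=0 v=0
  t=1 PE[0][0]: acc=68 h=1 v=5
  t=1 PE[1][0]: acc=28 h=4 v=7
  t=2 PE[0][0]: acc=68 h=0 v=0
  t=2 PE[1][0]: acc=43 h=3 v=5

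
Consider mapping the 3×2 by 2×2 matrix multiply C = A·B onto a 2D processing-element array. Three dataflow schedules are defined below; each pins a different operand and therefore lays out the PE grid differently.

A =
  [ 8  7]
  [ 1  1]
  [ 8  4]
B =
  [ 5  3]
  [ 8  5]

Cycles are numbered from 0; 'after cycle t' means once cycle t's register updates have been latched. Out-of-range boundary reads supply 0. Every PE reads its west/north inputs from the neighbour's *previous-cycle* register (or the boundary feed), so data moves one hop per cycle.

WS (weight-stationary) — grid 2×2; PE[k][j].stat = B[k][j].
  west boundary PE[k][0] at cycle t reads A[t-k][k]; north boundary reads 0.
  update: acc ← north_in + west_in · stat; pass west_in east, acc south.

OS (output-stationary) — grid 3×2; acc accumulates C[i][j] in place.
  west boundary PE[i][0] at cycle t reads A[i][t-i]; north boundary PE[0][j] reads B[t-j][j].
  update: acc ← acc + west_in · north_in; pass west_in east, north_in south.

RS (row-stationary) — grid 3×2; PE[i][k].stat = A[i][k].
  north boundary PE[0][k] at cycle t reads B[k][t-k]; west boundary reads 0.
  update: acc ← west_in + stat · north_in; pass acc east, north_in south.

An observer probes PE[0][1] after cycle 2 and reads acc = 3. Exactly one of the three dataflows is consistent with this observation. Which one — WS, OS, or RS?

dataflow = WS

WS (2×2 grid), PE[0][1]:
  after 0 — PE[0][1] acc=0, pass-E 0, pass-S 0
  after 1 — PE[0][1] acc=24, pass-E 8, pass-S 24
  after 2 — PE[0][1] acc=3, pass-E 1, pass-S 3
OS (3×2 grid), PE[0][1]:
  after 0 — PE[0][1] acc=0, pass-E 0, pass-S 0
  after 1 — PE[0][1] acc=24, pass-E 8, pass-S 3
  after 2 — PE[0][1] acc=59, pass-E 7, pass-S 5
RS (3×2 grid), PE[0][1]:
  after 0 — PE[0][1] acc=0, pass-E 0, pass-S 0
  after 1 — PE[0][1] acc=96, pass-E 96, pass-S 8
  after 2 — PE[0][1] acc=59, pass-E 59, pass-S 5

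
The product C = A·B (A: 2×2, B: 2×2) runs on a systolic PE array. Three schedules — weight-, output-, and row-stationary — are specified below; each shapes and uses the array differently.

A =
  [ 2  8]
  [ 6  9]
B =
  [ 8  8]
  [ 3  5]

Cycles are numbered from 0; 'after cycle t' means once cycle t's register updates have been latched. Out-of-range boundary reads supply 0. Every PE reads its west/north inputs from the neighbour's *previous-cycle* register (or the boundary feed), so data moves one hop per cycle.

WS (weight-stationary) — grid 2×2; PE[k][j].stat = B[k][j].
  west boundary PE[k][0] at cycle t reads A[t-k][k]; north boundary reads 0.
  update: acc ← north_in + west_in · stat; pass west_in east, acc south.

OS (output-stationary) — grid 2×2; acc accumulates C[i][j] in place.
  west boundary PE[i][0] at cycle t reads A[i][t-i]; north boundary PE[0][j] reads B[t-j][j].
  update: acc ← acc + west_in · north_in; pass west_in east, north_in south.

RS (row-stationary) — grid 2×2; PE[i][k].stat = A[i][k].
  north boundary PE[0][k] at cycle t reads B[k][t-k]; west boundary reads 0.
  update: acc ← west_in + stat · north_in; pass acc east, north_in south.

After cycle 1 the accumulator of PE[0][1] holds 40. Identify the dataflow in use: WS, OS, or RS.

dataflow = RS

— WS: 2×2; PE[0][1] trace:
  c0 r0c1: 0 / 0 / 0
  c1 r0c1: 16 / 2 / 16
— OS: 2×2; PE[0][1] trace:
  c0 r0c1: 0 / 0 / 0
  c1 r0c1: 16 / 2 / 8
— RS: 2×2; PE[0][1] trace:
  c0 r0c1: 0 / 0 / 0
  c1 r0c1: 40 / 40 / 3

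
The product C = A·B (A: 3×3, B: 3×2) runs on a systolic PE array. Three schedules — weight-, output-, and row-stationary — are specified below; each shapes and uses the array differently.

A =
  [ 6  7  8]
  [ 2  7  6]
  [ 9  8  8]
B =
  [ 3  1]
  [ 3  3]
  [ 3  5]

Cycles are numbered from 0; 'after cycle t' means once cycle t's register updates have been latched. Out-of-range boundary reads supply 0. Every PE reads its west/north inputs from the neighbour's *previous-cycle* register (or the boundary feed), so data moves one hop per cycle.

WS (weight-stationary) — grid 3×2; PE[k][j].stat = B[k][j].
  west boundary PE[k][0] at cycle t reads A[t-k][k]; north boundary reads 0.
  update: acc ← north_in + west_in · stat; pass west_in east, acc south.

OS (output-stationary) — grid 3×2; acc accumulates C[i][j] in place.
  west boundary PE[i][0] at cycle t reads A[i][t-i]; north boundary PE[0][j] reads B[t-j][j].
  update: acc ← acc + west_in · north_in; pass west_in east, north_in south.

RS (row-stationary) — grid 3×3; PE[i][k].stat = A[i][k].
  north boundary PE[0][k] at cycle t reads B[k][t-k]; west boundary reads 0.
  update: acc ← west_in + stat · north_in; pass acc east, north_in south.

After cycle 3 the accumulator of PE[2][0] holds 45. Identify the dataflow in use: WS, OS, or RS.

WS (3×2 grid), PE[2][0]:
  t=0 PE[2][0]: acc=0 h=0 v=0
  t=1 PE[2][0]: acc=0 h=0 v=0
  t=2 PE[2][0]: acc=63 h=8 v=63
  t=3 PE[2][0]: acc=45 h=6 v=45
OS (3×2 grid), PE[2][0]:
  t=0 PE[2][0]: acc=0 h=0 v=0
  t=1 PE[2][0]: acc=0 h=0 v=0
  t=2 PE[2][0]: acc=27 h=9 v=3
  t=3 PE[2][0]: acc=51 h=8 v=3
RS (3×3 grid), PE[2][0]:
  t=0 PE[2][0]: acc=0 h=0 v=0
  t=1 PE[2][0]: acc=0 h=0 v=0
  t=2 PE[2][0]: acc=27 h=27 v=3
  t=3 PE[2][0]: acc=9 h=9 v=1

dataflow = WS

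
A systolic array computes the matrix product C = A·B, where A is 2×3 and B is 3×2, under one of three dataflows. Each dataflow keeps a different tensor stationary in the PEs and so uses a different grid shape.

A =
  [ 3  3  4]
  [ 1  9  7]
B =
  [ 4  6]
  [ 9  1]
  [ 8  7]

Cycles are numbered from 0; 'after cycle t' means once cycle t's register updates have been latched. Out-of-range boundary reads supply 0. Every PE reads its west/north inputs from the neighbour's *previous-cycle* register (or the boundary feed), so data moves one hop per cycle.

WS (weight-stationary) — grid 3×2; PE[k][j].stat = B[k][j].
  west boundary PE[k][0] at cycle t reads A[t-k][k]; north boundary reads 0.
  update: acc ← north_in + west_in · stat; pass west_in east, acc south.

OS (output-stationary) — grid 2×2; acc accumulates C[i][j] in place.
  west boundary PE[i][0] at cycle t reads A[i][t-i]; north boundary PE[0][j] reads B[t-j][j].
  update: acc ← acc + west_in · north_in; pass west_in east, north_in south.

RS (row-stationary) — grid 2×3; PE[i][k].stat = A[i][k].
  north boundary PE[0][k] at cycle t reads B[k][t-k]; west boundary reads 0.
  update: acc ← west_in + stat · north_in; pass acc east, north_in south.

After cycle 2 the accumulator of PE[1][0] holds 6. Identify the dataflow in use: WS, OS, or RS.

WS [3×2] PE[1][0] across cycles:
  cycle 0: PE[1][0] → acc 0, east 0, south 0
  cycle 1: PE[1][0] → acc 39, east 3, south 39
  cycle 2: PE[1][0] → acc 85, east 9, south 85
OS [2×2] PE[1][0] across cycles:
  cycle 0: PE[1][0] → acc 0, east 0, south 0
  cycle 1: PE[1][0] → acc 4, east 1, south 4
  cycle 2: PE[1][0] → acc 85, east 9, south 9
RS [2×3] PE[1][0] across cycles:
  cycle 0: PE[1][0] → acc 0, east 0, south 0
  cycle 1: PE[1][0] → acc 4, east 4, south 4
  cycle 2: PE[1][0] → acc 6, east 6, south 6

dataflow = RS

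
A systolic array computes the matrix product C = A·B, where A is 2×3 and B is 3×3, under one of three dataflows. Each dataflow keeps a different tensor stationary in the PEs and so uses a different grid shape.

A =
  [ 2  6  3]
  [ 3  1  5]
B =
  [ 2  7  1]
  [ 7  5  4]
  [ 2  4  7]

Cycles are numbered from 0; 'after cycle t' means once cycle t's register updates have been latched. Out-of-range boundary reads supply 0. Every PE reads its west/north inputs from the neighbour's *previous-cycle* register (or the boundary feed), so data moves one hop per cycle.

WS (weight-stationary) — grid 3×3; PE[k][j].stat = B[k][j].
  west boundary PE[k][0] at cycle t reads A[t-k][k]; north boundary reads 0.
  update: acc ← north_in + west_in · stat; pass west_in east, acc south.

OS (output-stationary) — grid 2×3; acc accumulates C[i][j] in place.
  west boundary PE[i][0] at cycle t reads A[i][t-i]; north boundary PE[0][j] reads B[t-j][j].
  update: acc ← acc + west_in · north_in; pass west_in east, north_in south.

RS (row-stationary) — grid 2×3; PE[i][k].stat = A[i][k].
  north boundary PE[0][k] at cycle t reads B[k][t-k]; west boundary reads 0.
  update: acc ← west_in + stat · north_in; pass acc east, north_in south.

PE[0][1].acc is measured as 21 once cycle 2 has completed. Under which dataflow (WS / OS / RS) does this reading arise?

Under WS (3×3), PE[0][1]:
  [0] (0,1) acc=0 (h:0 v:0)
  [1] (0,1) acc=14 (h:2 v:14)
  [2] (0,1) acc=21 (h:3 v:21)
Under OS (2×3), PE[0][1]:
  [0] (0,1) acc=0 (h:0 v:0)
  [1] (0,1) acc=14 (h:2 v:7)
  [2] (0,1) acc=44 (h:6 v:5)
Under RS (2×3), PE[0][1]:
  [0] (0,1) acc=0 (h:0 v:0)
  [1] (0,1) acc=46 (h:46 v:7)
  [2] (0,1) acc=44 (h:44 v:5)

dataflow = WS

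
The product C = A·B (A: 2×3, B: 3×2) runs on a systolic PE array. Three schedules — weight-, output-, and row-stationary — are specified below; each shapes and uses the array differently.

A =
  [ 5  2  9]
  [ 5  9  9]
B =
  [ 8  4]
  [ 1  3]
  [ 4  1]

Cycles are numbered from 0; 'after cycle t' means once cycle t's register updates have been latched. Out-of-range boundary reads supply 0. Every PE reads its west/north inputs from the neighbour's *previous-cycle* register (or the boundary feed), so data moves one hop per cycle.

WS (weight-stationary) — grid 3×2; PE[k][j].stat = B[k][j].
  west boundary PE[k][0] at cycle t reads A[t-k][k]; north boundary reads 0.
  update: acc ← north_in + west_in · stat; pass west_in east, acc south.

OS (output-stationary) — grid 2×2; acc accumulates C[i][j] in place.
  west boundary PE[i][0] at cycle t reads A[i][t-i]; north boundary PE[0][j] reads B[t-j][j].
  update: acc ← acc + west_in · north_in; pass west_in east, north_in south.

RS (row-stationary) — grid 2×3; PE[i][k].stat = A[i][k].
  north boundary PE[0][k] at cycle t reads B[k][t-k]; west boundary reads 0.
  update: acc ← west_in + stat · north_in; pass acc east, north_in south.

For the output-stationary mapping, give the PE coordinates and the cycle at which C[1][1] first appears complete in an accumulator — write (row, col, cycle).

(row, col, cycle) = (1, 1, 4)

OS — PE[1][1] is where C[1][1] collects:
  cycle 0: PE[1][1] → acc 0, east 0, south 0
  cycle 1: PE[1][1] → acc 0, east 0, south 0
  cycle 2: PE[1][1] → acc 20, east 5, south 4
  cycle 3: PE[1][1] → acc 47, east 9, south 3
  cycle 4: PE[1][1] → acc 56, east 9, south 1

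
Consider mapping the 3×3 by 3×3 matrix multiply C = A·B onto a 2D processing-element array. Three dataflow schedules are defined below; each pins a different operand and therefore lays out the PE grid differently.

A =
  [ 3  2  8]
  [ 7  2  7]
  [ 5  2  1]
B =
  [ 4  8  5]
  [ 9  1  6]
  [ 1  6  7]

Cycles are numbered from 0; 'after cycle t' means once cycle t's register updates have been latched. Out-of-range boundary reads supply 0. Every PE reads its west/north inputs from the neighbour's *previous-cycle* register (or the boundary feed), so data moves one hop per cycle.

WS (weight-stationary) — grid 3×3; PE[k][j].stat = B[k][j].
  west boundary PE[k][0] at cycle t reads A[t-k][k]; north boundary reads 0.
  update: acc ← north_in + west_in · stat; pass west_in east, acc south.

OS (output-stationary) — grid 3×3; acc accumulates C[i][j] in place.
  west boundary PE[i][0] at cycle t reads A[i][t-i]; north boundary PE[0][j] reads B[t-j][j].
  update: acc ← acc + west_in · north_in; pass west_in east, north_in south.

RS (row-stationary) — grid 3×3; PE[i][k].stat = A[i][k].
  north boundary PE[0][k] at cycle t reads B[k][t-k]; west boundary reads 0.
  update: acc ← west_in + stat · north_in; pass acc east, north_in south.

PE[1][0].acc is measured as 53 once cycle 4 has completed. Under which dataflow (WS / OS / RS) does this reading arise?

— WS: 3×3; PE[1][0] trace:
  cycle 0: PE[1][0] → acc 0, east 0, south 0
  cycle 1: PE[1][0] → acc 30, east 2, south 30
  cycle 2: PE[1][0] → acc 46, east 2, south 46
  cycle 3: PE[1][0] → acc 38, east 2, south 38
  cycle 4: PE[1][0] → acc 0, east 0, south 0
— OS: 3×3; PE[1][0] trace:
  cycle 0: PE[1][0] → acc 0, east 0, south 0
  cycle 1: PE[1][0] → acc 28, east 7, south 4
  cycle 2: PE[1][0] → acc 46, east 2, south 9
  cycle 3: PE[1][0] → acc 53, east 7, south 1
  cycle 4: PE[1][0] → acc 53, east 0, south 0
— RS: 3×3; PE[1][0] trace:
  cycle 0: PE[1][0] → acc 0, east 0, south 0
  cycle 1: PE[1][0] → acc 28, east 28, south 4
  cycle 2: PE[1][0] → acc 56, east 56, south 8
  cycle 3: PE[1][0] → acc 35, east 35, south 5
  cycle 4: PE[1][0] → acc 0, east 0, south 0

dataflow = OS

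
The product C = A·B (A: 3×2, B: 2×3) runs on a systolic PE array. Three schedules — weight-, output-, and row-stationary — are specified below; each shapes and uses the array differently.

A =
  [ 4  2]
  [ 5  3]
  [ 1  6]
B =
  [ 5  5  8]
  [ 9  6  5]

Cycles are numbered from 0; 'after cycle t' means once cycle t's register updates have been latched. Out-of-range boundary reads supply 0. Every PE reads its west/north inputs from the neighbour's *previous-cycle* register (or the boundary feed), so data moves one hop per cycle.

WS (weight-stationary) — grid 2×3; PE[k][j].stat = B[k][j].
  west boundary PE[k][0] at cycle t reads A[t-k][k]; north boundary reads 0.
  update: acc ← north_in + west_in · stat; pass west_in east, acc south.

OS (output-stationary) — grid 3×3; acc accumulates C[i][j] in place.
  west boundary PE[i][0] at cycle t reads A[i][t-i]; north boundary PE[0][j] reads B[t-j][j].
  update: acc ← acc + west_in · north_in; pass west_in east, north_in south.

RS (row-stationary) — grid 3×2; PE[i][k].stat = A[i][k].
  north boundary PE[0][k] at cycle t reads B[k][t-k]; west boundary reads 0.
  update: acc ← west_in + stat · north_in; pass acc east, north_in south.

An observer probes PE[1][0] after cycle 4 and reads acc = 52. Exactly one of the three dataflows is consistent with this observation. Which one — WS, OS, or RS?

dataflow = OS

Under WS (2×3), PE[1][0]:
  step 0 · PE1,0: acc=0; fwd→0 fwd↓0
  step 1 · PE1,0: acc=38; fwd→2 fwd↓38
  step 2 · PE1,0: acc=52; fwd→3 fwd↓52
  step 3 · PE1,0: acc=59; fwd→6 fwd↓59
  step 4 · PE1,0: acc=0; fwd→0 fwd↓0
Under OS (3×3), PE[1][0]:
  step 0 · PE1,0: acc=0; fwd→0 fwd↓0
  step 1 · PE1,0: acc=25; fwd→5 fwd↓5
  step 2 · PE1,0: acc=52; fwd→3 fwd↓9
  step 3 · PE1,0: acc=52; fwd→0 fwd↓0
  step 4 · PE1,0: acc=52; fwd→0 fwd↓0
Under RS (3×2), PE[1][0]:
  step 0 · PE1,0: acc=0; fwd→0 fwd↓0
  step 1 · PE1,0: acc=25; fwd→25 fwd↓5
  step 2 · PE1,0: acc=25; fwd→25 fwd↓5
  step 3 · PE1,0: acc=40; fwd→40 fwd↓8
  step 4 · PE1,0: acc=0; fwd→0 fwd↓0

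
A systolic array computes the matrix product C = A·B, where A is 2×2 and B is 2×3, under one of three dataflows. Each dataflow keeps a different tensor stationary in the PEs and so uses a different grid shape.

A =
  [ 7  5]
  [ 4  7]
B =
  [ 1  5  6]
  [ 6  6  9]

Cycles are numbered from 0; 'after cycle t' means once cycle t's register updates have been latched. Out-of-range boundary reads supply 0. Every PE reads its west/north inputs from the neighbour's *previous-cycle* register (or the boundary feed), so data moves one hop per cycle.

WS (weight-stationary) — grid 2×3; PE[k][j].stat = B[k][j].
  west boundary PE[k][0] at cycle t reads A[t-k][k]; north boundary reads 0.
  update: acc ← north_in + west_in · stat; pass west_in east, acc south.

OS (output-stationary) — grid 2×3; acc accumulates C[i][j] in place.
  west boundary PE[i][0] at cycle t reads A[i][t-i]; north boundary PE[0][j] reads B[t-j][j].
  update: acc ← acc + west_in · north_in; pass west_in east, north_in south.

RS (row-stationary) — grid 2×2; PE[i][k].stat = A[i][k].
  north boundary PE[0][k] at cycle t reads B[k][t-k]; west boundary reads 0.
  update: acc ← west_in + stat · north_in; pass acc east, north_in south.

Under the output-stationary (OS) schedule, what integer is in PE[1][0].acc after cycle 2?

OS on a 2×3 grid — tracing PE[1][0] and its feeders:
  step 0 · PE0,0: acc=7; fwd→7 fwd↓1
  step 0 · PE1,0: acc=0; fwd→0 fwd↓0
  step 1 · PE0,0: acc=37; fwd→5 fwd↓6
  step 1 · PE1,0: acc=4; fwd→4 fwd↓1
  step 2 · PE0,0: acc=37; fwd→0 fwd↓0
  step 2 · PE1,0: acc=46; fwd→7 fwd↓6

PE[1][0].acc = 46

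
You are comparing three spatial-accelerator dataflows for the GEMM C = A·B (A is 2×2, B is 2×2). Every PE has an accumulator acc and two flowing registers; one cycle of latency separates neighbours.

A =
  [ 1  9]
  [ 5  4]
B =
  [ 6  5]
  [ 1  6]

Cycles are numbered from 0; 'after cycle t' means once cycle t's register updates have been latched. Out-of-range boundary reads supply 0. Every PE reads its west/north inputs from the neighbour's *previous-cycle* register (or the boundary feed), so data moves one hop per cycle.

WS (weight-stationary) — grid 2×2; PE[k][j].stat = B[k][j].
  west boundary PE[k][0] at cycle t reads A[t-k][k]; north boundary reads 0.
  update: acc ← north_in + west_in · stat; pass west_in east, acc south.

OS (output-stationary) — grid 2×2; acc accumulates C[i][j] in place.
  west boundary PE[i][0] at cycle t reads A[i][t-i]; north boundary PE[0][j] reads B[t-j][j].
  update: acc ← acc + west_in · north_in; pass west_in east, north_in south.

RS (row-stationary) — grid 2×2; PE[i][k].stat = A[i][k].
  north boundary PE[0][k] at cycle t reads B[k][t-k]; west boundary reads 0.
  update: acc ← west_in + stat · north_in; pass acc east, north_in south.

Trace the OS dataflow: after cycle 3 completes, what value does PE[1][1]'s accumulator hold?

PE[1][1].acc = 49

Tracing OS — 2×2 array, target PE[1][1]:
  step 0 · PE0,1: acc=0; fwd→0 fwd↓0
  step 0 · PE1,0: acc=0; fwd→0 fwd↓0
  step 0 · PE1,1: acc=0; fwd→0 fwd↓0
  step 1 · PE0,1: acc=5; fwd→1 fwd↓5
  step 1 · PE1,0: acc=30; fwd→5 fwd↓6
  step 1 · PE1,1: acc=0; fwd→0 fwd↓0
  step 2 · PE0,1: acc=59; fwd→9 fwd↓6
  step 2 · PE1,0: acc=34; fwd→4 fwd↓1
  step 2 · PE1,1: acc=25; fwd→5 fwd↓5
  step 3 · PE0,1: acc=59; fwd→0 fwd↓0
  step 3 · PE1,0: acc=34; fwd→0 fwd↓0
  step 3 · PE1,1: acc=49; fwd→4 fwd↓6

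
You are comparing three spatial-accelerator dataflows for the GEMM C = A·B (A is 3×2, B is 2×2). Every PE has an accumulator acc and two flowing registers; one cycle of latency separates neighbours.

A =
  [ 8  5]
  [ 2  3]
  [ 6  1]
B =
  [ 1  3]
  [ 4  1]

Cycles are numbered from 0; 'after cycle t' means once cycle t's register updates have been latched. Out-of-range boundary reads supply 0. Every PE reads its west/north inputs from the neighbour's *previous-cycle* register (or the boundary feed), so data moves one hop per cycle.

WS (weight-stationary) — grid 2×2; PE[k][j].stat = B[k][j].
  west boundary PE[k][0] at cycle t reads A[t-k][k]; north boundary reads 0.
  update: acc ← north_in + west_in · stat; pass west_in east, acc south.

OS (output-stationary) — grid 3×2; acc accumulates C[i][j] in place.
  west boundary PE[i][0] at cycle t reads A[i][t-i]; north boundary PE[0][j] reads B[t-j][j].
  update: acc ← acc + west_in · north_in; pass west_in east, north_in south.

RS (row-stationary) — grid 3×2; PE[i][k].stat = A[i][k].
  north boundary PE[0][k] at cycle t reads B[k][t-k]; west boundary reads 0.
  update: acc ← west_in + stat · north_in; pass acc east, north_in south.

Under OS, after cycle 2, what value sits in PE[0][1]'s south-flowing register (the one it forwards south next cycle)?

OS 3×2: PE[0][1] cycle-by-cycle (with neighbour feeds):
  step 0 · PE0,0: acc=8; fwd→8 fwd↓1
  step 0 · PE0,1: acc=0; fwd→0 fwd↓0
  step 1 · PE0,0: acc=28; fwd→5 fwd↓4
  step 1 · PE0,1: acc=24; fwd→8 fwd↓3
  step 2 · PE0,0: acc=28; fwd→0 fwd↓0
  step 2 · PE0,1: acc=29; fwd→5 fwd↓1

register = 1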